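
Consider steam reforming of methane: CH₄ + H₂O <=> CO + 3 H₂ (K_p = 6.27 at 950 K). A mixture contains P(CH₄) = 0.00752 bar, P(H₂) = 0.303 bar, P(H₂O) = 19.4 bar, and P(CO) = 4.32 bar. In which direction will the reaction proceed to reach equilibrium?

forward (toward products)

Q_p = P(CO)·P(H₂)³ / (P(CH₄)·P(H₂O)) = (4.32)·(0.303)³ / ((0.00752)·(19.4)) = 0.824
Q_p = 0.824 < K_p = 6.27, so the forward reaction proceeds.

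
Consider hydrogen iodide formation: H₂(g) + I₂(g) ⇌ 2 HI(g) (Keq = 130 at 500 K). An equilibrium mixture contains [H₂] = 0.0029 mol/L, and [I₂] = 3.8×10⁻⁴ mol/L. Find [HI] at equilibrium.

At equilibrium, Keq = [HI]² / ([H₂]·[I₂]) = 130.
([HI])² / ((0.0029)·(3.8×10⁻⁴)) = 130
[HI]² = 1.43×10⁻⁴ ⇒ [HI] = 0.012 mol/L

[HI] = 0.012 mol/L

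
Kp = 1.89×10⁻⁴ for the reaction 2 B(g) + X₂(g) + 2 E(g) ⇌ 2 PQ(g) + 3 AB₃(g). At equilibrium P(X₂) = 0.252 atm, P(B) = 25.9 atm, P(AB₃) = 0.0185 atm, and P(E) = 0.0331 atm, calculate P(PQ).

P(PQ) = 2.35 atm

At equilibrium, Kp = P(PQ)²·P(AB₃)³ / (P(B)²·P(X₂)·P(E)²) = 1.89×10⁻⁴.
(P(PQ))²·(0.0185)³ / ((25.9)²·(0.252)·(0.0331)²) = 1.89×10⁻⁴
P(PQ)² = 5.53 ⇒ P(PQ) = 2.35 atm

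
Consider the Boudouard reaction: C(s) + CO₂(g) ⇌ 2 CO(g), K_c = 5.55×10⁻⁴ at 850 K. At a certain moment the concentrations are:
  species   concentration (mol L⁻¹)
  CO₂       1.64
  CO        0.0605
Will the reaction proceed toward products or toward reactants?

(C is a pure solid — omitted from Q_c.)
Q_c = [CO]² / [CO₂] = (0.0605)² / (1.64) = 0.00223
Q_c = 0.00223 > K_c = 5.55×10⁻⁴, so the reverse reaction proceeds.

toward reactants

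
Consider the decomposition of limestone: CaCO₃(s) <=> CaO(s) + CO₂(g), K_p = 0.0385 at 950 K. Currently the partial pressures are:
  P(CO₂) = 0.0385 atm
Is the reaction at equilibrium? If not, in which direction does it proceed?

(CaCO₃, CaO are pure solids — omitted from Q_p.)
Q_p = P(CO₂) = 0.0385
Q_p = 0.0385 = K_p, so the system is already at equilibrium.

at equilibrium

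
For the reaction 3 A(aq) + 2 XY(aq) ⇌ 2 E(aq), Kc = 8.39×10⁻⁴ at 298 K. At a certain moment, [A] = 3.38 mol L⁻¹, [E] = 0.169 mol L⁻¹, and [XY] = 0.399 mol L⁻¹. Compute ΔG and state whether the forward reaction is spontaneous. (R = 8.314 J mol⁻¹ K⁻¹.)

Qc = [E]² / ([A]³·[XY]²) = (0.169)² / ((3.38)³·(0.399)²) = 0.00465
ΔG = RT ln(Qc/Kc) = (8.314 J mol⁻¹ K⁻¹)(298 K) × ln(0.00465/8.39×10⁻⁴)
   = (2.478 kJ/mol)(1.712) = 4.24 kJ/mol
ΔG > 0, so the forward reaction is non-spontaneous (proceeds in reverse).

ΔG = 4.24 kJ/mol; the forward reaction is non-spontaneous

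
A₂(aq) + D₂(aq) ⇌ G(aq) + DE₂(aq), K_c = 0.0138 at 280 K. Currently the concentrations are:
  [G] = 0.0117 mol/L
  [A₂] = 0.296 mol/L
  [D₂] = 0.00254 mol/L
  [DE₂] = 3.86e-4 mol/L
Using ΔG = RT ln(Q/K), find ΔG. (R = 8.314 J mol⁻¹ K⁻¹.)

Q_c = [G]·[DE₂] / ([A₂]·[D₂]) = (0.0117)·(3.86e-4) / ((0.296)·(0.00254)) = 0.00601
ΔG = RT ln(Q_c/K_c) = (8.314 J mol⁻¹ K⁻¹)(280 K) × ln(0.00601/0.0138)
   = (2.328 kJ/mol)(-0.8312) = -1.94 kJ/mol
ΔG < 0, so the forward reaction is spontaneous (proceeds forward).

ΔG = -1.94 kJ/mol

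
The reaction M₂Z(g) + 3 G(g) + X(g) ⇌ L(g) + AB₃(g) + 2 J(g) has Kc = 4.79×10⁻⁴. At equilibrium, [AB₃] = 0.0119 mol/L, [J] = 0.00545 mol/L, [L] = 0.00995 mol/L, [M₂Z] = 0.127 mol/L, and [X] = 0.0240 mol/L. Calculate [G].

At equilibrium, Kc = [L]·[AB₃]·[J]² / ([M₂Z]·[G]³·[X]) = 4.79×10⁻⁴.
(0.00995)·(0.0119)·(0.00545)² / ((0.127)·([G])³·(0.0240)) = 4.79×10⁻⁴
[G]³ = 0.00241 ⇒ [G] = 0.134 mol/L

[G] = 0.134 mol/L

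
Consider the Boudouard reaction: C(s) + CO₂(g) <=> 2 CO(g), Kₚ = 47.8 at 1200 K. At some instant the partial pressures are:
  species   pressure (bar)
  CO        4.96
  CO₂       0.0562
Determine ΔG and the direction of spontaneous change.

ΔG = 22.1 kJ/mol; the forward reaction is non-spontaneous

(C is a pure solid — omitted from Qₚ.)
Qₚ = P(CO)² / P(CO₂) = (4.96)² / (0.0562) = 438
ΔG = RT ln(Qₚ/Kₚ) = (8.314 J mol⁻¹ K⁻¹)(1200 K) × ln(438/47.8)
   = (9.977 kJ/mol)(2.215) = 22.1 kJ/mol
ΔG > 0, so the forward reaction is non-spontaneous (proceeds in reverse).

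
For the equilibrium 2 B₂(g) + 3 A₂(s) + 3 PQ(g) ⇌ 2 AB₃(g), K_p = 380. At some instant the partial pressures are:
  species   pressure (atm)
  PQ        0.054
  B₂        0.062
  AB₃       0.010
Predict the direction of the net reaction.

(A₂ is a pure solid — omitted from Q_p.)
Q_p = P(AB₃)² / (P(B₂)²·P(PQ)³) = (0.010)² / ((0.062)²·(0.054)³) = 170
Q_p = 170 < K_p = 380, so the forward reaction proceeds.

forward (toward products)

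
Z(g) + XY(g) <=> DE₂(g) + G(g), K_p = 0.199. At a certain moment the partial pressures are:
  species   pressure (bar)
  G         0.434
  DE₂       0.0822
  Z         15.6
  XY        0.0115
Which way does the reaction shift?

Q_p = P(DE₂)·P(G) / (P(Z)·P(XY)) = (0.0822)·(0.434) / ((15.6)·(0.0115)) = 0.199
Q_p = 0.199 = K_p, so the system is already at equilibrium.

neither direction; the system is at equilibrium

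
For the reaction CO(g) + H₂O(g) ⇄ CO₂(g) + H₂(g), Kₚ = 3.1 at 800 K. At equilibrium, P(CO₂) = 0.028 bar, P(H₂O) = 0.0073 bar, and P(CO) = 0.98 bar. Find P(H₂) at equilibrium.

At equilibrium, Kₚ = P(CO₂)·P(H₂) / (P(CO)·P(H₂O)) = 3.1.
(0.028)·(P(H₂)) / ((0.98)·(0.0073)) = 3.1
P(H₂) = 0.792 = 0.79 bar

P(H₂) = 0.79 bar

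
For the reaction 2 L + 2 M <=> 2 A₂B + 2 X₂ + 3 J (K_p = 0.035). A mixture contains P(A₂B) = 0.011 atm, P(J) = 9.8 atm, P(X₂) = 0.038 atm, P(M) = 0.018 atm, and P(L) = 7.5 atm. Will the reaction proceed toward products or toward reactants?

Q_p = P(A₂B)²·P(X₂)²·P(J)³ / (P(L)²·P(M)²) = (0.011)²·(0.038)²·(9.8)³ / ((7.5)²·(0.018)²) = 0.0090
Q_p = 0.0090 < K_p = 0.035, so the forward reaction proceeds.

forward (toward products)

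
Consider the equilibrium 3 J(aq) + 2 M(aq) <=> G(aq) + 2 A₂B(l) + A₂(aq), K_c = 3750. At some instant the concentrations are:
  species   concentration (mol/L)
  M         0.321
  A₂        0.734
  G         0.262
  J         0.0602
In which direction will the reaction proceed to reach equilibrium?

(A₂B is a pure liquid — omitted from Q_c.)
Q_c = [G]·[A₂] / ([J]³·[M]²) = (0.262)·(0.734) / ((0.0602)³·(0.321)²) = 8550
Q_c = 8550 > K_c = 3750, so the reverse reaction proceeds.

reverse (toward reactants)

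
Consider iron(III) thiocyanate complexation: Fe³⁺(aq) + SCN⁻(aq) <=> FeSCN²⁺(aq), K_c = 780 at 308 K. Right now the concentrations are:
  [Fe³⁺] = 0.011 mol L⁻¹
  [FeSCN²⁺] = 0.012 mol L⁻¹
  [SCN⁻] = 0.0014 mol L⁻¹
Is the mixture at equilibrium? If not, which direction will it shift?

Q_c = [FeSCN²⁺] / ([Fe³⁺]·[SCN⁻]) = (0.012) / ((0.011)·(0.0014)) = 780
Q_c = 780 = K_c; the system is at equilibrium.

yes, at equilibrium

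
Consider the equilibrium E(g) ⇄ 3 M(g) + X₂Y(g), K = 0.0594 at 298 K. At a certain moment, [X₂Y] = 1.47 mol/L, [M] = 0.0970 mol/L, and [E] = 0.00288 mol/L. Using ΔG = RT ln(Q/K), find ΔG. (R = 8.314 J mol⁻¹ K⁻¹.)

Q = [M]³·[X₂Y] / [E] = (0.0970)³·(1.47) / (0.00288) = 0.466
ΔG = RT ln(Q/K) = (8.314 J mol⁻¹ K⁻¹)(298 K) × ln(0.466/0.0594)
   = (2.478 kJ/mol)(2.060) = 5.10 kJ/mol
ΔG > 0, so the forward reaction is non-spontaneous (proceeds in reverse).

ΔG = 5.10 kJ/mol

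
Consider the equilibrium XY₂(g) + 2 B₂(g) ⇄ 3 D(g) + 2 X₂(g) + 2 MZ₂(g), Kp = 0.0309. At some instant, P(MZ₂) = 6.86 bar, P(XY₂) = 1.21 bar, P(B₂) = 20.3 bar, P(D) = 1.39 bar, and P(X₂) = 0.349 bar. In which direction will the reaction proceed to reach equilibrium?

at equilibrium

Qp = P(D)³·P(X₂)²·P(MZ₂)² / (P(XY₂)·P(B₂)²) = (1.39)³·(0.349)²·(6.86)² / ((1.21)·(20.3)²) = 0.0309
Qp = 0.0309 = Kp, so the system is already at equilibrium.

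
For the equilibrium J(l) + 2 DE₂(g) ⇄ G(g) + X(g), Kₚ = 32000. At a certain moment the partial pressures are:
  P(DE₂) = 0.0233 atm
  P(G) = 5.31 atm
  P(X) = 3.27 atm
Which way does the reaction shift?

no net change (already at equilibrium)

(J is a pure liquid — omitted from Qₚ.)
Qₚ = P(G)·P(X) / P(DE₂)² = (5.31)·(3.27) / (0.0233)² = 32000
Qₚ = 32000 = Kₚ, so the system is already at equilibrium.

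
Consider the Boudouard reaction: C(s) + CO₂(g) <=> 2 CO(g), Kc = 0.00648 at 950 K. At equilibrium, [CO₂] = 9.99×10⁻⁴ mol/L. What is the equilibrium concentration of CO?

(C is a pure solid — omitted from Kc.)
At equilibrium, Kc = [CO]² / [CO₂] = 0.00648.
([CO])² / (9.99×10⁻⁴) = 0.00648
[CO]² = 6.47×10⁻⁶ ⇒ [CO] = 0.00254 mol/L

[CO] = 0.00254 mol/L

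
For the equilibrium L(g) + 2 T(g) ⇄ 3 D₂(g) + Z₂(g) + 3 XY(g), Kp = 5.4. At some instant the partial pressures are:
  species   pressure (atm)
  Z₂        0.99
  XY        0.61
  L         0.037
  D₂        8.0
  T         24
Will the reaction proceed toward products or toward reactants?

at equilibrium

Qp = P(D₂)³·P(Z₂)·P(XY)³ / (P(L)·P(T)²) = (8.0)³·(0.99)·(0.61)³ / ((0.037)·(24)²) = 5.4
Qp = 5.4 = Kp, so the system is already at equilibrium.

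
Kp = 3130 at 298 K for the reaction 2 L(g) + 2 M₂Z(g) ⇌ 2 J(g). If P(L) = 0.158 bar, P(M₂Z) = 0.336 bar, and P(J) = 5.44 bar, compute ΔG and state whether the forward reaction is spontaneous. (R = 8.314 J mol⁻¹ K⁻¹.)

Qp = P(J)² / (P(L)²·P(M₂Z)²) = (5.44)² / ((0.158)²·(0.336)²) = 10500
ΔG = RT ln(Qp/Kp) = (8.314 J mol⁻¹ K⁻¹)(298 K) × ln(10500/3130)
   = (2.478 kJ/mol)(1.210) = 3.00 kJ/mol
ΔG > 0, so the forward reaction is non-spontaneous (proceeds in reverse).

ΔG = 3.00 kJ/mol; the forward reaction is non-spontaneous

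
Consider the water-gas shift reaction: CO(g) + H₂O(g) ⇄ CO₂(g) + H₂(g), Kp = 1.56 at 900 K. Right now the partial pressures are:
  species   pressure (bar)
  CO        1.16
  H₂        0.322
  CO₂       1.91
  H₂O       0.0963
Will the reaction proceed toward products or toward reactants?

toward reactants

Qp = P(CO₂)·P(H₂) / (P(CO)·P(H₂O)) = (1.91)·(0.322) / ((1.16)·(0.0963)) = 5.51
Qp = 5.51 > Kp = 1.56, so the reverse reaction proceeds.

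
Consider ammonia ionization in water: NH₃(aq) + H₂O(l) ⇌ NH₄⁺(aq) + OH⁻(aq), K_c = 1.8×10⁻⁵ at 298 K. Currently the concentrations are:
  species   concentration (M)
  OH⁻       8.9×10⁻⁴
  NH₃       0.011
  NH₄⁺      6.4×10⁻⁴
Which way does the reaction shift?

in the reverse direction

(H₂O is a pure liquid — omitted from Q_c.)
Q_c = [NH₄⁺]·[OH⁻] / [NH₃] = (6.4×10⁻⁴)·(8.9×10⁻⁴) / (0.011) = 5.2×10⁻⁵
Q_c = 5.2×10⁻⁵ > K_c = 1.8×10⁻⁵, so the reverse reaction proceeds.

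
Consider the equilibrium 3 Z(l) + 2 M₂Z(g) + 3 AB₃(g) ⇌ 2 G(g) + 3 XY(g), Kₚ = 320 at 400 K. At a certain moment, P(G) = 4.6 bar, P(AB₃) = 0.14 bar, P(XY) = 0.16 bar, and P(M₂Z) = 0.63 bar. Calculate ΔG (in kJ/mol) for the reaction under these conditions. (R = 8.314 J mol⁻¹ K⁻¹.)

ΔG = -4.63 kJ/mol

(Z is a pure liquid — omitted from Qₚ.)
Qₚ = P(G)²·P(XY)³ / (P(M₂Z)²·P(AB₃)³) = (4.6)²·(0.16)³ / ((0.63)²·(0.14)³) = 79.6
ΔG = RT ln(Qₚ/Kₚ) = (8.314 J mol⁻¹ K⁻¹)(400 K) × ln(79.6/320)
   = (3.326 kJ/mol)(-1.391) = -4.63 kJ/mol
ΔG < 0, so the forward reaction is spontaneous (proceeds forward).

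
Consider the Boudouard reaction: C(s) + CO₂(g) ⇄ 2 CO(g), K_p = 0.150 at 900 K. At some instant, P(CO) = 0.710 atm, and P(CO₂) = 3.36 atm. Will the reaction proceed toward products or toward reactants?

(C is a pure solid — omitted from Q_p.)
Q_p = P(CO)² / P(CO₂) = (0.710)² / (3.36) = 0.150
Q_p = 0.150 = K_p, so the system is already at equilibrium.

no net change (already at equilibrium)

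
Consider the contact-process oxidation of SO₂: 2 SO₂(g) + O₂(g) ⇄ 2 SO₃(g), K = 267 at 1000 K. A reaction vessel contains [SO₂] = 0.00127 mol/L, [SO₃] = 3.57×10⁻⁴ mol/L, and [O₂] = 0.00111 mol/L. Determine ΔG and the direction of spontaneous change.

Q = [SO₃]² / ([SO₂]²·[O₂]) = (3.57×10⁻⁴)² / ((0.00127)²·(0.00111)) = 71.2
ΔG = RT ln(Q/K) = (8.314 J mol⁻¹ K⁻¹)(1000 K) × ln(71.2/267)
   = (8.314 kJ/mol)(-1.322) = -11.0 kJ/mol
ΔG < 0, so the forward reaction is spontaneous (proceeds forward).

ΔG = -11.0 kJ/mol; the forward reaction is spontaneous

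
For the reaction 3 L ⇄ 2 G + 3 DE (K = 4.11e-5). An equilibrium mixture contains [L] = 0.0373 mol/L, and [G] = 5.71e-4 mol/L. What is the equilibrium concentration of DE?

[DE] = 0.187 mol/L

At equilibrium, K = [G]²·[DE]³ / [L]³ = 4.11e-5.
(5.71e-4)²·([DE])³ / (0.0373)³ = 4.11e-5
[DE]³ = 0.00654 ⇒ [DE] = 0.187 mol/L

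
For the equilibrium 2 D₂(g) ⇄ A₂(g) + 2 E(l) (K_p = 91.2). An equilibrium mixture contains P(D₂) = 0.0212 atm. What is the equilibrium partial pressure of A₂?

(E is a pure liquid — omitted from K_p.)
At equilibrium, K_p = P(A₂) / P(D₂)² = 91.2.
(P(A₂)) / (0.0212)² = 91.2
P(A₂) = 0.0410 atm

P(A₂) = 0.0410 atm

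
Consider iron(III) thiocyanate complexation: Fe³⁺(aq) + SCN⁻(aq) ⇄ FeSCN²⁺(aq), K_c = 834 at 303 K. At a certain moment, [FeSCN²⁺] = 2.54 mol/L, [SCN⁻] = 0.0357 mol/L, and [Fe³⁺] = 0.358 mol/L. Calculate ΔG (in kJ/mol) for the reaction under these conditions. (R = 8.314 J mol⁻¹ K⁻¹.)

Q_c = [FeSCN²⁺] / ([Fe³⁺]·[SCN⁻]) = (2.54) / ((0.358)·(0.0357)) = 199
ΔG = RT ln(Q_c/K_c) = (8.314 J mol⁻¹ K⁻¹)(303 K) × ln(199/834)
   = (2.519 kJ/mol)(-1.433) = -3.61 kJ/mol
ΔG < 0, so the forward reaction is spontaneous (proceeds forward).

ΔG = -3.61 kJ/mol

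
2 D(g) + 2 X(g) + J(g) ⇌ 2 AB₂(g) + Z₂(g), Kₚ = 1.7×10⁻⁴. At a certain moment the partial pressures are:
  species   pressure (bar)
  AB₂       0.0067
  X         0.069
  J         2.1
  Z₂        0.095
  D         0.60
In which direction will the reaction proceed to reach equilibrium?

Qₚ = P(AB₂)²·P(Z₂) / (P(D)²·P(X)²·P(J)) = (0.0067)²·(0.095) / ((0.60)²·(0.069)²·(2.1)) = 0.0012
Qₚ = 0.0012 > Kₚ = 1.7×10⁻⁴, so the reverse reaction proceeds.

toward reactants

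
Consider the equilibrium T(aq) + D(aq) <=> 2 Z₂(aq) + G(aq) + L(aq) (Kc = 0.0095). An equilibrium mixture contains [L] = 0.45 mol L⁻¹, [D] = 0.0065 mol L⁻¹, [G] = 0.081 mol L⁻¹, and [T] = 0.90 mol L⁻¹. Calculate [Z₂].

At equilibrium, Kc = [Z₂]²·[G]·[L] / ([T]·[D]) = 0.0095.
([Z₂])²·(0.081)·(0.45) / ((0.90)·(0.0065)) = 0.0095
[Z₂]² = 0.00152 ⇒ [Z₂] = 0.039 mol L⁻¹

[Z₂] = 0.039 mol L⁻¹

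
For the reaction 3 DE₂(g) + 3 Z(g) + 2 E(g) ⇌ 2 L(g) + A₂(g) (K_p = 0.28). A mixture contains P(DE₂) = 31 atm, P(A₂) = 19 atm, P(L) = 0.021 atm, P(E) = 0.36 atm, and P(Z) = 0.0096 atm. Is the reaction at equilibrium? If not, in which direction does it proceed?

Q_p = P(L)²·P(A₂) / (P(DE₂)³·P(Z)³·P(E)²) = (0.021)²·(19) / ((31)³·(0.0096)³·(0.36)²) = 2.5
Q_p = 2.5 > K_p = 0.28, so the reverse reaction proceeds.

reverse (toward reactants)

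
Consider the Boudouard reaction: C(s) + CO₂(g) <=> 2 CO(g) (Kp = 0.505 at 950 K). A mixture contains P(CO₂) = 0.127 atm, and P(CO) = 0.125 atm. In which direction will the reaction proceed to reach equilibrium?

forward (toward products)

(C is a pure solid — omitted from Qp.)
Qp = P(CO)² / P(CO₂) = (0.125)² / (0.127) = 0.123
Qp = 0.123 < Kp = 0.505, so the forward reaction proceeds.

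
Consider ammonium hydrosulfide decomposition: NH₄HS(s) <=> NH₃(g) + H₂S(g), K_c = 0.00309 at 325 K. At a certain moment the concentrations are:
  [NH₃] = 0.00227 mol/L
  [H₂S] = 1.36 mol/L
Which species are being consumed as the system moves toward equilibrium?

none (at equilibrium)

(NH₄HS is a pure solid — omitted from Q_c.)
Q_c = [NH₃]·[H₂S] = (0.00227)·(1.36) = 0.00309
Q_c = 0.00309 = K_c; the system is at equilibrium.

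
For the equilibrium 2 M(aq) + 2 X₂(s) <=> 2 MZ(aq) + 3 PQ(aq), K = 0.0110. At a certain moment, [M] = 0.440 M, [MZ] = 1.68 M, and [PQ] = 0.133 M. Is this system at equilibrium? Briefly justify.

no; Q > K, reaction proceeds in reverse

(X₂ is a pure solid — omitted from Q.)
Q = [MZ]²·[PQ]³ / [M]² = (1.68)²·(0.133)³ / (0.440)² = 0.0343
Q = 0.0343 > K = 0.0110: net reverse reaction.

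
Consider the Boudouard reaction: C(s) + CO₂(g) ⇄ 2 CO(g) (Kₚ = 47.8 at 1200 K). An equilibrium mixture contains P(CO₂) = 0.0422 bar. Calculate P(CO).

P(CO) = 1.42 bar

(C is a pure solid — omitted from Kₚ.)
At equilibrium, Kₚ = P(CO)² / P(CO₂) = 47.8.
(P(CO))² / (0.0422) = 47.8
P(CO)² = 2.02 ⇒ P(CO) = 1.42 bar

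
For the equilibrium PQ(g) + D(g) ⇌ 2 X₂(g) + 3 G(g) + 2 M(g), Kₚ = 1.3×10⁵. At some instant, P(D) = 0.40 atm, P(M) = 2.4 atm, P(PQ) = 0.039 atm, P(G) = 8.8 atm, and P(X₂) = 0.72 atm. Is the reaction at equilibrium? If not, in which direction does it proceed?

Qₚ = P(X₂)²·P(G)³·P(M)² / (P(PQ)·P(D)) = (0.72)²·(8.8)³·(2.4)² / ((0.039)·(0.40)) = 1.3×10⁵
Qₚ = 1.3×10⁵ = Kₚ, so the system is already at equilibrium.

at equilibrium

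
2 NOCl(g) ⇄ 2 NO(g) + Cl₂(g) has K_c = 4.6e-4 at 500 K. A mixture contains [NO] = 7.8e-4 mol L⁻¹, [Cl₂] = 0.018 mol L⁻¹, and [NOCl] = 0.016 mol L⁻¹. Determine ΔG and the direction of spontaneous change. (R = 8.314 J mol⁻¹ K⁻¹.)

Q_c = [NO]²·[Cl₂] / [NOCl]² = (7.8e-4)²·(0.018) / (0.016)² = 4.28e-5
ΔG = RT ln(Q_c/K_c) = (8.314 J mol⁻¹ K⁻¹)(500 K) × ln(4.28e-5/4.6e-4)
   = (4.157 kJ/mol)(-2.375) = -9.87 kJ/mol
ΔG < 0, so the forward reaction is spontaneous (proceeds forward).

ΔG = -9.87 kJ/mol; the forward reaction is spontaneous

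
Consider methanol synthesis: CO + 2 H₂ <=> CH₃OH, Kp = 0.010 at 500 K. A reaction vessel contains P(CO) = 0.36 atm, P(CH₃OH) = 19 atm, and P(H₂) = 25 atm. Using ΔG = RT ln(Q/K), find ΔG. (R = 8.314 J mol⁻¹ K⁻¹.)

Qp = P(CH₃OH) / (P(CO)·P(H₂)²) = (19) / ((0.36)·(25)²) = 0.0844
ΔG = RT ln(Qp/Kp) = (8.314 J mol⁻¹ K⁻¹)(500 K) × ln(0.0844/0.010)
   = (4.157 kJ/mol)(2.133) = 8.87 kJ/mol
ΔG > 0, so the forward reaction is non-spontaneous (proceeds in reverse).

ΔG = 8.87 kJ/mol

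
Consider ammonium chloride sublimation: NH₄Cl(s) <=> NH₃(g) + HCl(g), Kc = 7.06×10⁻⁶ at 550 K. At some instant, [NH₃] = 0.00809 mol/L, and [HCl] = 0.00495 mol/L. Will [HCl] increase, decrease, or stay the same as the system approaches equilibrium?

(NH₄Cl is a pure solid — omitted from Qc.)
Qc = [NH₃]·[HCl] = (0.00809)·(0.00495) = 4.00×10⁻⁵
Qc = 4.00×10⁻⁵ > Kc = 7.06×10⁻⁶: net reverse reaction.
HCl is a product, so it decreases.

decrease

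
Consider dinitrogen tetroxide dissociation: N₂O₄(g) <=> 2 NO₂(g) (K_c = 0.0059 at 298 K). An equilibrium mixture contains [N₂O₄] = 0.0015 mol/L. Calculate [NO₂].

At equilibrium, K_c = [NO₂]² / [N₂O₄] = 0.0059.
([NO₂])² / (0.0015) = 0.0059
[NO₂]² = 8.85×10⁻⁶ ⇒ [NO₂] = 0.0030 mol/L

[NO₂] = 0.0030 mol/L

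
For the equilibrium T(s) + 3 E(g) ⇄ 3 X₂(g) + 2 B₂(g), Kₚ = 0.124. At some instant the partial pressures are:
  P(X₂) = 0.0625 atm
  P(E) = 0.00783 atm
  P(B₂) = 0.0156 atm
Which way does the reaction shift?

(T is a pure solid — omitted from Qₚ.)
Qₚ = P(X₂)³·P(B₂)² / P(E)³ = (0.0625)³·(0.0156)² / (0.00783)³ = 0.124
Qₚ = 0.124 = Kₚ, so the system is already at equilibrium.

at equilibrium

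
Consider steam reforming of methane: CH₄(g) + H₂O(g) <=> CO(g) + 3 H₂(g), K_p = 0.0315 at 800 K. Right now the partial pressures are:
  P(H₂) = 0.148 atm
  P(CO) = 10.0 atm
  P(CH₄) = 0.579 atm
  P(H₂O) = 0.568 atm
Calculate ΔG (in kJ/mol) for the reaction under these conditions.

ΔG = 7.59 kJ/mol

Q_p = P(CO)·P(H₂)³ / (P(CH₄)·P(H₂O)) = (10.0)·(0.148)³ / ((0.579)·(0.568)) = 0.0986
ΔG = RT ln(Q_p/K_p) = (8.314 J mol⁻¹ K⁻¹)(800 K) × ln(0.0986/0.0315)
   = (6.651 kJ/mol)(1.141) = 7.59 kJ/mol
ΔG > 0, so the forward reaction is non-spontaneous (proceeds in reverse).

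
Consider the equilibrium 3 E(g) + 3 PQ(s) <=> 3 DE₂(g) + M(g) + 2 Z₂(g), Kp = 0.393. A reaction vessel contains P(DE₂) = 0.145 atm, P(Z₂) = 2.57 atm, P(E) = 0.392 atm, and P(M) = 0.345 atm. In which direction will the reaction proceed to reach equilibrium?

forward (toward products)

(PQ is a pure solid — omitted from Qp.)
Qp = P(DE₂)³·P(M)·P(Z₂)² / P(E)³ = (0.145)³·(0.345)·(2.57)² / (0.392)³ = 0.115
Qp = 0.115 < Kp = 0.393, so the forward reaction proceeds.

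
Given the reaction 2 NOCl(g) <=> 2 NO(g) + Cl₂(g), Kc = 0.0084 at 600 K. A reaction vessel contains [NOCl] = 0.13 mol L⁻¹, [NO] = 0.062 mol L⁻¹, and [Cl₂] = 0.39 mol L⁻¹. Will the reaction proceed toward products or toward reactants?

Qc = [NO]²·[Cl₂] / [NOCl]² = (0.062)²·(0.39) / (0.13)² = 0.089
Qc = 0.089 > Kc = 0.0084, so the reverse reaction proceeds.

to the left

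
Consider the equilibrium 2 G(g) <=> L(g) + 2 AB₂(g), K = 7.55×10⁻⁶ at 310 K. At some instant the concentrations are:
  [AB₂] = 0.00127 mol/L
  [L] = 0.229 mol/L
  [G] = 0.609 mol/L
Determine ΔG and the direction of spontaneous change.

Q = [L]·[AB₂]² / [G]² = (0.229)·(0.00127)² / (0.609)² = 9.96×10⁻⁷
ΔG = RT ln(Q/K) = (8.314 J mol⁻¹ K⁻¹)(310 K) × ln(9.96×10⁻⁷/7.55×10⁻⁶)
   = (2.577 kJ/mol)(-2.026) = -5.22 kJ/mol
ΔG < 0, so the forward reaction is spontaneous (proceeds forward).

ΔG = -5.22 kJ/mol; the forward reaction is spontaneous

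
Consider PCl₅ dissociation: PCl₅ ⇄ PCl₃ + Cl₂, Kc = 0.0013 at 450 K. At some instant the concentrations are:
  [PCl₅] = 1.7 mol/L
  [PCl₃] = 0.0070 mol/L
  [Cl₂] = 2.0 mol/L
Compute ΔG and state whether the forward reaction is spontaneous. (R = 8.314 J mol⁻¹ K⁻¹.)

Qc = [PCl₃]·[Cl₂] / [PCl₅] = (0.0070)·(2.0) / (1.7) = 0.00824
ΔG = RT ln(Qc/Kc) = (8.314 J mol⁻¹ K⁻¹)(450 K) × ln(0.00824/0.0013)
   = (3.741 kJ/mol)(1.847) = 6.91 kJ/mol
ΔG > 0, so the forward reaction is non-spontaneous (proceeds in reverse).

ΔG = 6.91 kJ/mol; the forward reaction is non-spontaneous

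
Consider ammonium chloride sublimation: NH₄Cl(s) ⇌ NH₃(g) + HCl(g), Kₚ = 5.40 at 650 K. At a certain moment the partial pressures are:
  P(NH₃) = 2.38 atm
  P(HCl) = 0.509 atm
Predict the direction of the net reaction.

to the right

(NH₄Cl is a pure solid — omitted from Qₚ.)
Qₚ = P(NH₃)·P(HCl) = (2.38)·(0.509) = 1.21
Qₚ = 1.21 < Kₚ = 5.40, so the forward reaction proceeds.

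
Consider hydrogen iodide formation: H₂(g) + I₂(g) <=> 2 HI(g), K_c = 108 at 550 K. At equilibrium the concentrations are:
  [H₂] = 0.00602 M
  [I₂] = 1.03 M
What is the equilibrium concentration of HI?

At equilibrium, K_c = [HI]² / ([H₂]·[I₂]) = 108.
([HI])² / ((0.00602)·(1.03)) = 108
[HI]² = 0.670 ⇒ [HI] = 0.818 M

[HI] = 0.818 M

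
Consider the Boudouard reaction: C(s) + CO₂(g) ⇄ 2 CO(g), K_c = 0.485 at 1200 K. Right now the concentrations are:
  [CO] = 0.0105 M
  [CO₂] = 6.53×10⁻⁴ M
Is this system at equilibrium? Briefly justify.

(C is a pure solid — omitted from Q_c.)
Q_c = [CO]² / [CO₂] = (0.0105)² / (6.53×10⁻⁴) = 0.169
Q_c = 0.169 < K_c = 0.485: net forward reaction.

no; Q < K, reaction proceeds forward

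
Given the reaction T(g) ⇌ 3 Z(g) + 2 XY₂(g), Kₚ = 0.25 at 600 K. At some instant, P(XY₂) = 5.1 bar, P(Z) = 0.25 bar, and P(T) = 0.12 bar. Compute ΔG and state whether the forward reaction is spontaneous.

ΔG = 13.0 kJ/mol; the forward reaction is non-spontaneous

Qₚ = P(Z)³·P(XY₂)² / P(T) = (0.25)³·(5.1)² / (0.12) = 3.39
ΔG = RT ln(Qₚ/Kₚ) = (8.314 J mol⁻¹ K⁻¹)(600 K) × ln(3.39/0.25)
   = (4.988 kJ/mol)(2.607) = 13.0 kJ/mol
ΔG > 0, so the forward reaction is non-spontaneous (proceeds in reverse).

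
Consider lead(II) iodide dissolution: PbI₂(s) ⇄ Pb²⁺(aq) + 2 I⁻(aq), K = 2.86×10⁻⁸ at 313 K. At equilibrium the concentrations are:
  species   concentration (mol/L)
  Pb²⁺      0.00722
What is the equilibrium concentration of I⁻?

[I⁻] = 0.00199 mol/L

(PbI₂ is a pure solid — omitted from K.)
At equilibrium, K = [Pb²⁺]·[I⁻]² = 2.86×10⁻⁸.
(0.00722)·([I⁻])² = 2.86×10⁻⁸
[I⁻]² = 3.96×10⁻⁶ ⇒ [I⁻] = 0.00199 mol/L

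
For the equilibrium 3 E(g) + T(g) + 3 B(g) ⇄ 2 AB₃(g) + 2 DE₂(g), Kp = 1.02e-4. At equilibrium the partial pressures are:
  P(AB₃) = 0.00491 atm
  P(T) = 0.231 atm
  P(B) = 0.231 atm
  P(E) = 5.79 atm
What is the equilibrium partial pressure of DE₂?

At equilibrium, Kp = P(AB₃)²·P(DE₂)² / (P(E)³·P(T)·P(B)³) = 1.02e-4.
(0.00491)²·(P(DE₂))² / ((5.79)³·(0.231)·(0.231)³) = 1.02e-4
P(DE₂)² = 2.34 ⇒ P(DE₂) = 1.53 atm

P(DE₂) = 1.53 atm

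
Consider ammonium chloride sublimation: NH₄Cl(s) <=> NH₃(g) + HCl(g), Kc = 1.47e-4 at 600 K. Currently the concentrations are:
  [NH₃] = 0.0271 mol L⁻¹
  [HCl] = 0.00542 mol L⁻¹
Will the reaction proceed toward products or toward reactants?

(NH₄Cl is a pure solid — omitted from Qc.)
Qc = [NH₃]·[HCl] = (0.0271)·(0.00542) = 1.47e-4
Qc = 1.47e-4 = Kc, so the system is already at equilibrium.

at equilibrium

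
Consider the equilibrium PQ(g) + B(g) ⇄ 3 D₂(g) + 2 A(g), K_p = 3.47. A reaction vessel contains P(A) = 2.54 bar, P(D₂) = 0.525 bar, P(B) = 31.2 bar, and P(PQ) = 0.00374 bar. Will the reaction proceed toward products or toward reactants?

Q_p = P(D₂)³·P(A)² / (P(PQ)·P(B)) = (0.525)³·(2.54)² / ((0.00374)·(31.2)) = 8.00
Q_p = 8.00 > K_p = 3.47, so the reverse reaction proceeds.

toward reactants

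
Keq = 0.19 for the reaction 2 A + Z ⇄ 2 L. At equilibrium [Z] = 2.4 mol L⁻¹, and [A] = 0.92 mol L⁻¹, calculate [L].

[L] = 0.62 mol L⁻¹

At equilibrium, Keq = [L]² / ([A]²·[Z]) = 0.19.
([L])² / ((0.92)²·(2.4)) = 0.19
[L]² = 0.386 ⇒ [L] = 0.62 mol L⁻¹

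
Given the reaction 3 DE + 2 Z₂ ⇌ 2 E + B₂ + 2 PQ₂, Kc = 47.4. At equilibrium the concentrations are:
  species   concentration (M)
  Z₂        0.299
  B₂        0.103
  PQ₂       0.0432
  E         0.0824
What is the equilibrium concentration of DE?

[DE] = 0.00675 M

At equilibrium, Kc = [E]²·[B₂]·[PQ₂]² / ([DE]³·[Z₂]²) = 47.4.
(0.0824)²·(0.103)·(0.0432)² / (([DE])³·(0.299)²) = 47.4
[DE]³ = 3.08e-7 ⇒ [DE] = 0.00675 M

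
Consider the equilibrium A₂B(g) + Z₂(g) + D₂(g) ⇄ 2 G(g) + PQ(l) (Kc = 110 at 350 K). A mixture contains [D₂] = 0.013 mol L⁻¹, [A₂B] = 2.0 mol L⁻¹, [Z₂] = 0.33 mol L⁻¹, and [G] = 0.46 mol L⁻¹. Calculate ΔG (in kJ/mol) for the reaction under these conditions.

ΔG = -4.35 kJ/mol

(PQ is a pure liquid — omitted from Qc.)
Qc = [G]² / ([A₂B]·[Z₂]·[D₂]) = (0.46)² / ((2.0)·(0.33)·(0.013)) = 24.7
ΔG = RT ln(Qc/Kc) = (8.314 J mol⁻¹ K⁻¹)(350 K) × ln(24.7/110)
   = (2.910 kJ/mol)(-1.494) = -4.35 kJ/mol
ΔG < 0, so the forward reaction is spontaneous (proceeds forward).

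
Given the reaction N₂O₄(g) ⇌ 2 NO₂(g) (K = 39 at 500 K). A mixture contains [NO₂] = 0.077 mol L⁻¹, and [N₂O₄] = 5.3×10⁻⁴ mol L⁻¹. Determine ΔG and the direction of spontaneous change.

Q = [NO₂]² / [N₂O₄] = (0.077)² / (5.3×10⁻⁴) = 11.2
ΔG = RT ln(Q/K) = (8.314 J mol⁻¹ K⁻¹)(500 K) × ln(11.2/39)
   = (4.157 kJ/mol)(-1.248) = -5.19 kJ/mol
ΔG < 0, so the forward reaction is spontaneous (proceeds forward).

ΔG = -5.19 kJ/mol; the forward reaction is spontaneous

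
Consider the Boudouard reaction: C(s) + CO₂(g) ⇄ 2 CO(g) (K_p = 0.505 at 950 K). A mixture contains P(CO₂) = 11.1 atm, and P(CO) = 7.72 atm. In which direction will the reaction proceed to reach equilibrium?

to the left

(C is a pure solid — omitted from Q_p.)
Q_p = P(CO)² / P(CO₂) = (7.72)² / (11.1) = 5.37
Q_p = 5.37 > K_p = 0.505, so the reverse reaction proceeds.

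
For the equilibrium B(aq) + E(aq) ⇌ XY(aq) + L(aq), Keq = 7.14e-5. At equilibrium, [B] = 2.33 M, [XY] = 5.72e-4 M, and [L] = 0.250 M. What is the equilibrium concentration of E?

At equilibrium, Keq = [XY]·[L] / ([B]·[E]) = 7.14e-5.
(5.72e-4)·(0.250) / ((2.33)·([E])) = 7.14e-5
[E] = 0.860 M

[E] = 0.860 M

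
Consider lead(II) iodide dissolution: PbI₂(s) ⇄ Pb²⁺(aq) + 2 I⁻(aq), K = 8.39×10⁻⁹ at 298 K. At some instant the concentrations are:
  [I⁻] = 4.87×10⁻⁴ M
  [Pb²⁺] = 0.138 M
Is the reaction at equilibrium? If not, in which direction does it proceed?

(PbI₂ is a pure solid — omitted from Q.)
Q = [Pb²⁺]·[I⁻]² = (0.138)·(4.87×10⁻⁴)² = 3.27×10⁻⁸
Q = 3.27×10⁻⁸ > K = 8.39×10⁻⁹, so the reverse reaction proceeds.

in the reverse direction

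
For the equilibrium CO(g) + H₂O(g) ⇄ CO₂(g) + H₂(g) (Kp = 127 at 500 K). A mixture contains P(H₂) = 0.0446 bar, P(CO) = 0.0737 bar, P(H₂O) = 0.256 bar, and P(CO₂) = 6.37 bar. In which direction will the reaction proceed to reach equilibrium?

toward products

Qp = P(CO₂)·P(H₂) / (P(CO)·P(H₂O)) = (6.37)·(0.0446) / ((0.0737)·(0.256)) = 15.1
Qp = 15.1 < Kp = 127, so the forward reaction proceeds.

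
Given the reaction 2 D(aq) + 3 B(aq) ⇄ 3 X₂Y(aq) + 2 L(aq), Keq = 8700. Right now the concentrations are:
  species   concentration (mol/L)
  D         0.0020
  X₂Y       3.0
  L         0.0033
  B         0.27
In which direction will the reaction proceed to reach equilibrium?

Q = [X₂Y]³·[L]² / ([D]²·[B]³) = (3.0)³·(0.0033)² / ((0.0020)²·(0.27)³) = 3700
Q = 3700 < Keq = 8700, so the forward reaction proceeds.

to the right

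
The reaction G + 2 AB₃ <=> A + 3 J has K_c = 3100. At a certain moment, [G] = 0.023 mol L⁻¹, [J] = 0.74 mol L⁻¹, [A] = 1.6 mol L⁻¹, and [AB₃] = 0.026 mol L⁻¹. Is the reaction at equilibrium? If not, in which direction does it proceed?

Q_c = [A]·[J]³ / ([G]·[AB₃]²) = (1.6)·(0.74)³ / ((0.023)·(0.026)²) = 42000
Q_c = 42000 > K_c = 3100, so the reverse reaction proceeds.

toward reactants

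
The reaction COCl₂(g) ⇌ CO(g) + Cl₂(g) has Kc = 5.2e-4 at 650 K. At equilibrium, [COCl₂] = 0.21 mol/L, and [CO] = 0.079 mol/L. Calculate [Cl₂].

At equilibrium, Kc = [CO]·[Cl₂] / [COCl₂] = 5.2e-4.
(0.079)·([Cl₂]) / (0.21) = 5.2e-4
[Cl₂] = 0.00138 = 0.0014 mol/L

[Cl₂] = 0.0014 mol/L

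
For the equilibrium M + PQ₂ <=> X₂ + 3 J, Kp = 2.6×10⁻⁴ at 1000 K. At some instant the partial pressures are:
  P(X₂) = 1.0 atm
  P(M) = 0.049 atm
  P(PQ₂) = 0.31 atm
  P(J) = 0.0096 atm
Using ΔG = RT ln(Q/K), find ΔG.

ΔG = -12.4 kJ/mol

Qp = P(X₂)·P(J)³ / (P(M)·P(PQ₂)) = (1.0)·(0.0096)³ / ((0.049)·(0.31)) = 5.82×10⁻⁵
ΔG = RT ln(Qp/Kp) = (8.314 J mol⁻¹ K⁻¹)(1000 K) × ln(5.82×10⁻⁵/2.6×10⁻⁴)
   = (8.314 kJ/mol)(-1.497) = -12.4 kJ/mol
ΔG < 0, so the forward reaction is spontaneous (proceeds forward).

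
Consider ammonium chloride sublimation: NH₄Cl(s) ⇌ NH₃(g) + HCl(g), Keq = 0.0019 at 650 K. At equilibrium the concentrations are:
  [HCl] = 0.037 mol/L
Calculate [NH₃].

(NH₄Cl is a pure solid — omitted from Keq.)
At equilibrium, Keq = [NH₃]·[HCl] = 0.0019.
([NH₃])·(0.037) = 0.0019
[NH₃] = 0.0514 = 0.051 mol/L

[NH₃] = 0.051 mol/L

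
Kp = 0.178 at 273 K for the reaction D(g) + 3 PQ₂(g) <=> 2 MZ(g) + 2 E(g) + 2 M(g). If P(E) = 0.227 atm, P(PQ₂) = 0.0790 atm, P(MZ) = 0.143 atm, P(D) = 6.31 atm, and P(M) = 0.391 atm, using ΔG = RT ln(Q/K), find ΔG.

ΔG = -2.80 kJ/mol

Qp = P(MZ)²·P(E)²·P(M)² / (P(D)·P(PQ₂)³) = (0.143)²·(0.227)²·(0.391)² / ((6.31)·(0.0790)³) = 0.0518
ΔG = RT ln(Qp/Kp) = (8.314 J mol⁻¹ K⁻¹)(273 K) × ln(0.0518/0.178)
   = (2.270 kJ/mol)(-1.234) = -2.80 kJ/mol
ΔG < 0, so the forward reaction is spontaneous (proceeds forward).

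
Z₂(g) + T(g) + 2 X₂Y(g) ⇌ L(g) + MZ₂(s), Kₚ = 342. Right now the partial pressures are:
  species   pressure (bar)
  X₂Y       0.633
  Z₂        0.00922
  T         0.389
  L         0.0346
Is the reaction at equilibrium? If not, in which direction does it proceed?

toward products

(MZ₂ is a pure solid — omitted from Qₚ.)
Qₚ = P(L) / (P(Z₂)·P(T)·P(X₂Y)²) = (0.0346) / ((0.00922)·(0.389)·(0.633)²) = 24.1
Qₚ = 24.1 < Kₚ = 342, so the forward reaction proceeds.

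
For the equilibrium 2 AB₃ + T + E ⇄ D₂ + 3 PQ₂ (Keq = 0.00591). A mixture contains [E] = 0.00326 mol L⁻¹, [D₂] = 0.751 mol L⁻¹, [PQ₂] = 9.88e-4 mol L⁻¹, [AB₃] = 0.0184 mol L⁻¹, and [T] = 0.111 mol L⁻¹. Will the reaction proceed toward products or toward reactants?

neither direction; the system is at equilibrium

Q = [D₂]·[PQ₂]³ / ([AB₃]²·[T]·[E]) = (0.751)·(9.88e-4)³ / ((0.0184)²·(0.111)·(0.00326)) = 0.00591
Q = 0.00591 = Keq, so the system is already at equilibrium.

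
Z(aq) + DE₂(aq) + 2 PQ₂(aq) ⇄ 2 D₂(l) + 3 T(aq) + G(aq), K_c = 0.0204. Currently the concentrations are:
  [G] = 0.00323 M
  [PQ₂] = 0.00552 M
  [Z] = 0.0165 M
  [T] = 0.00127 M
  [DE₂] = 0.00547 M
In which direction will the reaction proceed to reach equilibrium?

in the forward direction

(D₂ is a pure liquid — omitted from Q_c.)
Q_c = [T]³·[G] / ([Z]·[DE₂]·[PQ₂]²) = (0.00127)³·(0.00323) / ((0.0165)·(0.00547)·(0.00552)²) = 0.00241
Q_c = 0.00241 < K_c = 0.0204, so the forward reaction proceeds.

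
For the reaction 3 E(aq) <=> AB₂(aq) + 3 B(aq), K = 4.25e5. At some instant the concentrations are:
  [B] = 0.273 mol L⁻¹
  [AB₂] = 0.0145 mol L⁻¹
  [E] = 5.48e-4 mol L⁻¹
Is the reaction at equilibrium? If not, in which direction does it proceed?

reverse (toward reactants)

Q = [AB₂]·[B]³ / [E]³ = (0.0145)·(0.273)³ / (5.48e-4)³ = 1.79e6
Q = 1.79e6 > K = 4.25e5, so the reverse reaction proceeds.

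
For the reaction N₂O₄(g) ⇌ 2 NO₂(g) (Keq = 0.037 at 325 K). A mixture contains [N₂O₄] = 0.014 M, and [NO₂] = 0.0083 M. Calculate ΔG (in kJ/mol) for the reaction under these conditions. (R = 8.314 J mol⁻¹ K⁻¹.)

Q = [NO₂]² / [N₂O₄] = (0.0083)² / (0.014) = 0.00492
ΔG = RT ln(Q/Keq) = (8.314 J mol⁻¹ K⁻¹)(325 K) × ln(0.00492/0.037)
   = (2.702 kJ/mol)(-2.018) = -5.45 kJ/mol
ΔG < 0, so the forward reaction is spontaneous (proceeds forward).

ΔG = -5.45 kJ/mol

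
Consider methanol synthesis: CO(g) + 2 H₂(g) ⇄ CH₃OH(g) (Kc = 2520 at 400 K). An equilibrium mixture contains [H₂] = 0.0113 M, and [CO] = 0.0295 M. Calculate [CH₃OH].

[CH₃OH] = 0.00949 M

At equilibrium, Kc = [CH₃OH] / ([CO]·[H₂]²) = 2520.
([CH₃OH]) / ((0.0295)·(0.0113)²) = 2520
[CH₃OH] = 0.00949 M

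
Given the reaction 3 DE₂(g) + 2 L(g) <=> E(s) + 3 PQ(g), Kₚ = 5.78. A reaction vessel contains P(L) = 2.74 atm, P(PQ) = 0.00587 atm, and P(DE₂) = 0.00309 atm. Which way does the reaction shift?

forward (toward products)

(E is a pure solid — omitted from Qₚ.)
Qₚ = P(PQ)³ / (P(DE₂)³·P(L)²) = (0.00587)³ / ((0.00309)³·(2.74)²) = 0.913
Qₚ = 0.913 < Kₚ = 5.78, so the forward reaction proceeds.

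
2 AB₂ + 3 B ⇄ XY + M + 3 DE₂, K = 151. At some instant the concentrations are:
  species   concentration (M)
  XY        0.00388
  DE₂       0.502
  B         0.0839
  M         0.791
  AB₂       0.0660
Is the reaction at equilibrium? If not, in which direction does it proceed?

neither direction; the system is at equilibrium

Q = [XY]·[M]·[DE₂]³ / ([AB₂]²·[B]³) = (0.00388)·(0.791)·(0.502)³ / ((0.0660)²·(0.0839)³) = 151
Q = 151 = K, so the system is already at equilibrium.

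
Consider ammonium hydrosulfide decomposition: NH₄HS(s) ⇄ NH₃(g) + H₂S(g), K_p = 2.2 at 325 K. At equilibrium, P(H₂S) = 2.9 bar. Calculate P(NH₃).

P(NH₃) = 0.76 bar

(NH₄HS is a pure solid — omitted from K_p.)
At equilibrium, K_p = P(NH₃)·P(H₂S) = 2.2.
(P(NH₃))·(2.9) = 2.2
P(NH₃) = 0.759 = 0.76 bar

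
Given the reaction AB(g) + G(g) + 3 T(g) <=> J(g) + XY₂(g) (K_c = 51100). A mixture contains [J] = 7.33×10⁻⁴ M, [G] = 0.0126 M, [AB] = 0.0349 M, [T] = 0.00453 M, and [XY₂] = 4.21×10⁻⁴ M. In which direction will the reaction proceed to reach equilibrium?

Q_c = [J]·[XY₂] / ([AB]·[G]·[T]³) = (7.33×10⁻⁴)·(4.21×10⁻⁴) / ((0.0349)·(0.0126)·(0.00453)³) = 7550
Q_c = 7550 < K_c = 51100, so the forward reaction proceeds.

forward (toward products)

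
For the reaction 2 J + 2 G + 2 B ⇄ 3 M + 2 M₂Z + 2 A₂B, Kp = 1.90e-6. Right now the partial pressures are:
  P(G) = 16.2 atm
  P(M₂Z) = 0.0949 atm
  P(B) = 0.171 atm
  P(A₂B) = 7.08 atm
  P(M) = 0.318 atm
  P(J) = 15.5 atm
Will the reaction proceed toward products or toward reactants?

Qp = P(M)³·P(M₂Z)²·P(A₂B)² / (P(J)²·P(G)²·P(B)²) = (0.318)³·(0.0949)²·(7.08)² / ((15.5)²·(16.2)²·(0.171)²) = 7.87e-6
Qp = 7.87e-6 > Kp = 1.90e-6, so the reverse reaction proceeds.

in the reverse direction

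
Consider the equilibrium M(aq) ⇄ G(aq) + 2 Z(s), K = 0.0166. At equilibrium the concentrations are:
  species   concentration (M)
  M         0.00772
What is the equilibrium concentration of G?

(Z is a pure solid — omitted from K.)
At equilibrium, K = [G] / [M] = 0.0166.
([G]) / (0.00772) = 0.0166
[G] = 1.28×10⁻⁴ M

[G] = 1.28×10⁻⁴ M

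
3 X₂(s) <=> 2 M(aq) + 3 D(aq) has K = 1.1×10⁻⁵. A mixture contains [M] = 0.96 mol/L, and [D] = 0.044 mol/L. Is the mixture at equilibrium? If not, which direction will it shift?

(X₂ is a pure solid — omitted from Q.)
Q = [M]²·[D]³ = (0.96)²·(0.044)³ = 7.9×10⁻⁵
Q = 7.9×10⁻⁵ > K = 1.1×10⁻⁵: net reverse reaction.

no; Q > K, reaction proceeds in reverse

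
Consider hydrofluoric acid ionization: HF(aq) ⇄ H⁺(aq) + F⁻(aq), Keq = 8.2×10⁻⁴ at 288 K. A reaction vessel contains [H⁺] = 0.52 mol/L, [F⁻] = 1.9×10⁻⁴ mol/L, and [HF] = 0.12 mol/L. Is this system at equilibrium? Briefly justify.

yes, at equilibrium

Q = [H⁺]·[F⁻] / [HF] = (0.52)·(1.9×10⁻⁴) / (0.12) = 8.2×10⁻⁴
Q = 8.2×10⁻⁴ = Keq; the system is at equilibrium.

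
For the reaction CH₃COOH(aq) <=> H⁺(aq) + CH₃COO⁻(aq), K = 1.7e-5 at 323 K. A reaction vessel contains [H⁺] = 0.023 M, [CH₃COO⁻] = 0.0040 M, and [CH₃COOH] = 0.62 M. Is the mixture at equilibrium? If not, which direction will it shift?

Q = [H⁺]·[CH₃COO⁻] / [CH₃COOH] = (0.023)·(0.0040) / (0.62) = 1.5e-4
Q = 1.5e-4 > K = 1.7e-5: net reverse reaction.

no; Q > K, reaction proceeds in reverse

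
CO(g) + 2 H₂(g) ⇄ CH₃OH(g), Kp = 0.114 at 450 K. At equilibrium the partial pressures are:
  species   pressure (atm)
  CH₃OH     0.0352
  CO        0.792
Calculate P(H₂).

At equilibrium, Kp = P(CH₃OH) / (P(CO)·P(H₂)²) = 0.114.
(0.0352) / ((0.792)·(P(H₂))²) = 0.114
P(H₂)² = 0.390 ⇒ P(H₂) = 0.624 atm

P(H₂) = 0.624 atm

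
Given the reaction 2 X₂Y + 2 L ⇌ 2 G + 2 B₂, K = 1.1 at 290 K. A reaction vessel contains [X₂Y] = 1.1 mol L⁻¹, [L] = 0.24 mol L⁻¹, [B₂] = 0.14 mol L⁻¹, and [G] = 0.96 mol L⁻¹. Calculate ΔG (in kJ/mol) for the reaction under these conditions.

ΔG = -3.49 kJ/mol

Q = [G]²·[B₂]² / ([X₂Y]²·[L]²) = (0.96)²·(0.14)² / ((1.1)²·(0.24)²) = 0.259
ΔG = RT ln(Q/K) = (8.314 J mol⁻¹ K⁻¹)(290 K) × ln(0.259/1.1)
   = (2.411 kJ/mol)(-1.446) = -3.49 kJ/mol
ΔG < 0, so the forward reaction is spontaneous (proceeds forward).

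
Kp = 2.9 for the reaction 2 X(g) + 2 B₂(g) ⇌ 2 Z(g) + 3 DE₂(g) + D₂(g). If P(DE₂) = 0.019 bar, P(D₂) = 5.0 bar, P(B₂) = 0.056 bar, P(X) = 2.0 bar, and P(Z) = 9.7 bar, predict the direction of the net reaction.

Qp = P(Z)²·P(DE₂)³·P(D₂) / (P(X)²·P(B₂)²) = (9.7)²·(0.019)³·(5.0) / ((2.0)²·(0.056)²) = 0.26
Qp = 0.26 < Kp = 2.9, so the forward reaction proceeds.

in the forward direction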